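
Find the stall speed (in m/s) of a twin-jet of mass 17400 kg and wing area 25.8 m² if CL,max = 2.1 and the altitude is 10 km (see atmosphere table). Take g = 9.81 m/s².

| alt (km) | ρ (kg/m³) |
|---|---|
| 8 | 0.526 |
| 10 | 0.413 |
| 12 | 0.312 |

At 10 km, from the table: ρ = 0.413 kg/m³.
At stall, lift equals weight: L = W = m·g = 17400 × 9.81 = 1.707×10^5 N.
V_stall = √(2W/(ρ·S·CL,max)) = √(2 × 1.707×10^5 / (0.413 × 25.8 × 2.1))
V_stall = √15260 = 124 m/s

V_stall = 124 m/s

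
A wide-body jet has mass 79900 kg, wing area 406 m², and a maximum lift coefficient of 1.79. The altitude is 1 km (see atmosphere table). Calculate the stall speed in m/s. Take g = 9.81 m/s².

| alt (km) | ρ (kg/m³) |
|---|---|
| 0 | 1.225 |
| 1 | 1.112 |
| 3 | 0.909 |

At 1 km, from the table: ρ = 1.112 kg/m³.
Stall occurs when L = W at CL,max. W = mg = 79900 × 9.81 = 7.838×10^5 N.
V_stall = √(2W/(ρ·S·CL,max)) = √(2 × 7.838×10^5 / (1.112 × 406 × 1.79))
V_stall = √1940 = 44 m/s

V_stall = 44 m/s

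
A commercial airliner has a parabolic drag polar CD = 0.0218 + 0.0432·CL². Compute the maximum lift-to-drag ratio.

For CD = CD0 + K·CL², (L/D)max occurs at CL* = √(CD0/K) and equals 1/(2√(K·CD0)).
(L/D)max = 1/(2√(0.0432 × 0.0218)) = 1/(2 × 0.03069) = 16.3

(L/D)max = 16.3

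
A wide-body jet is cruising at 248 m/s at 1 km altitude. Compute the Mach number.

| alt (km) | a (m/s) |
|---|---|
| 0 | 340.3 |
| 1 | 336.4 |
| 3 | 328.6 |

At 1 km, from the table: a = 336.4 m/s.
M = v/a = 248 / 336.4 = 0.737

M = 0.737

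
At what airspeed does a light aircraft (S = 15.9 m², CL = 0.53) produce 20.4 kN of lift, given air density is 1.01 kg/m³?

L = ½ρv²S·CL ⇒ v = √(2L/(ρ·S·CL))
v = √(2 × 20400 / (1.01 × 15.9 × 0.53)) = √4794 = 69.2 m/s

v = 69.2 m/s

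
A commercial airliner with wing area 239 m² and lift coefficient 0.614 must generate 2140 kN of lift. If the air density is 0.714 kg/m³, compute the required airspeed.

v = 202 m/s

L = ½ρv²S·CL ⇒ v = √(2L/(ρ·S·CL))
v = √(2 × 2.14×10^6 / (0.714 × 239 × 0.614)) = √40850 = 202 m/s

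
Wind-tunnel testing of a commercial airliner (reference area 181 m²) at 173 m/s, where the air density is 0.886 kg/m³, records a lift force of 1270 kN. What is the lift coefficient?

CL = 0.529

From L = ½ρv²S·CL, rearranging gives CL = 2L/(ρv²S).
CL = 2 × 1.27×10^6 / (0.886 × 173² × 181) = 0.529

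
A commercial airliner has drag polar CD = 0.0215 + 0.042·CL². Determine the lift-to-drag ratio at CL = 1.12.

L/D = 15.1

CD = 0.0215 + 0.042 × 1.12² = 0.07418
L/D = CL/CD = 1.12 / 0.07418 = 15.1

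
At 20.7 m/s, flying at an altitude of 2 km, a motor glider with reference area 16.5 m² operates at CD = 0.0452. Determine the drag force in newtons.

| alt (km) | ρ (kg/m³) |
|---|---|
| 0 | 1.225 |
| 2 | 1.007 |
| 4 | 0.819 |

D = 161 N

At 2 km, from the table: ρ = 1.007 kg/m³.
Dynamic pressure q = ½ρv² = ½ × 1.007 × 20.7² = 215.7 Pa.
D = q·S·CD = 215.7 × 16.5 × 0.0452 = 161 N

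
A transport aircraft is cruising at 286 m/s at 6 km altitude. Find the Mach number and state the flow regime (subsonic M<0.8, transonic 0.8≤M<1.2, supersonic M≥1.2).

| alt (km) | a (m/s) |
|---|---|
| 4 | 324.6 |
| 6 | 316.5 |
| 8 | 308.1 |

M = 0.904 (transonic)

At 6 km, from the table: a = 316.5 m/s.
M = v/a = 286 / 316.5 = 0.904
M = 0.904 → transonic.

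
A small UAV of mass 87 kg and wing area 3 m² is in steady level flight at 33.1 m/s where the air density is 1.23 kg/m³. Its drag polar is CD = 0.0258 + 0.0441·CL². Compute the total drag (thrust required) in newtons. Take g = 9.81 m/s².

D = 68 N

Level flight ⇒ L = W = m·g = 87 × 9.81 = 853.47 N.
Dynamic pressure q = 0.5 × 1.23 × 33.1² = 673.8 Pa.
CL = 2W/(ρv²S) = 2×853.47/(1.23×33.1²×3) = 0.4222.
CD = 0.0258 + 0.0441 × 0.4222² = 0.03366.
D = q·S·CD = 673.8 × 3 × 0.03366 = 68.04 N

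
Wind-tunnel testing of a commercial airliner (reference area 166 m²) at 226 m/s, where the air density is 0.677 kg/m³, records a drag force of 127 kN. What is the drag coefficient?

CD = 0.0443

From D = ½ρv²S·CD, rearranging gives CD = 2D/(ρv²S).
CD = 2 × 1.27×10^5 / (0.677 × 226² × 166) = 0.0443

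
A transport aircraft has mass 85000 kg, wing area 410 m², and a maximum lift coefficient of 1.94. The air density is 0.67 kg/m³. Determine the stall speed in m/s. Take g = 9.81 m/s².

Stall occurs when L = W at CL,max. W = mg = 85000 × 9.81 = 8.338×10^5 N.
V_stall = √(2W/(ρ·S·CL,max)) = √(2 × 8.338×10^5 / (0.67 × 410 × 1.94))
V_stall = √3129 = 55.9 m/s

V_stall = 55.9 m/s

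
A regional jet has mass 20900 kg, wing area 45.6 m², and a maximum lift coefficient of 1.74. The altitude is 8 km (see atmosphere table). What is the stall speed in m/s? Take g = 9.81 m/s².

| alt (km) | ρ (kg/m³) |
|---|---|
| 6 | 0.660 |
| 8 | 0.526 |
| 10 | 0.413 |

V_stall = 99.1 m/s

At 8 km, from the table: ρ = 0.526 kg/m³.
At stall, lift equals weight: L = W = m·g = 20900 × 9.81 = 2.05×10^5 N.
From L = ½ρV²S·CL,max = W: V_stall = √(2W/(ρSCL,max)) = √(2·2.05×10^5/(0.526·45.6·1.74))
V_stall = √9825 = 99.1 m/s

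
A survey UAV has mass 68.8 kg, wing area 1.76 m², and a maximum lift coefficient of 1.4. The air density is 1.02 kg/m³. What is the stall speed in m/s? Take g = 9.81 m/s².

V_stall = 23.2 m/s

Stall occurs when L = W at CL,max. W = mg = 68.8 × 9.81 = 674.9 N.
V_stall = √(2W/(ρ·S·CL,max)) = √(2 × 674.9 / (1.02 × 1.76 × 1.4))
V_stall = √537.1 = 23.2 m/s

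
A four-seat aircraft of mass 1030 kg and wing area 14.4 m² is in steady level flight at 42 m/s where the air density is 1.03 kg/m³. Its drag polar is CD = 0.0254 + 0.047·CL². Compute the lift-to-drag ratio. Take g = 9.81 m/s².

L/D = 14.5

In steady level flight, lift balances weight: W = mg = 1030 × 9.81 = 10104 N.
Dynamic pressure q = 0.5 × 1.03 × 42² = 908.5 Pa.
Required CL = L/(qS) = 10104/(908.5·14.4) = 0.7724.
CD = 0.0254 + 0.047 × 0.7724² = 0.05344.
L/D = CL/CD = 0.7724 / 0.05344 = 14.5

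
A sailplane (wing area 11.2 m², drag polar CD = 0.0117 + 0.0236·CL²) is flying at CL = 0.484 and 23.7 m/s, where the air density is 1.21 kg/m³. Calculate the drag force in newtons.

CD = 0.0117 + 0.0236 × 0.484² = 0.01723
D = ½ρv²S·CD = ½ × 1.21 × 23.7² × 11.2 × 0.01723 = 65.6 N

D = 65.6 N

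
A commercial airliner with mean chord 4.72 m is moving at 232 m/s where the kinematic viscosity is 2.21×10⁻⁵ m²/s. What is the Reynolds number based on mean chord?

Re = 4.95×10^7

Re = v·c/ν = 232 × 4.72 / (2.21×10⁻⁵) = 4.95×10^7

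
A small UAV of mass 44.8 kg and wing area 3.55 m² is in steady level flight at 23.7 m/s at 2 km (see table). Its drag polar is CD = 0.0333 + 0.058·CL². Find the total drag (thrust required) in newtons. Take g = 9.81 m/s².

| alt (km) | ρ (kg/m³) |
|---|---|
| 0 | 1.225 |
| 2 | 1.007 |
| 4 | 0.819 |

D = 44.6 N

At 2 km, from the table: ρ = 1.007 kg/m³.
Weight W = mg = 44.8 × 9.81 = 439.49 N; in level flight L = W.
Dynamic pressure q = 0.5 × 1.007 × 23.7² = 282.8 Pa.
CL = 2W/(ρv²S) = 2×439.49/(1.007×23.7²×3.55) = 0.4377.
CD = 0.0333 + 0.058 × 0.4377² = 0.04441.
D = q·S·CD = 282.8 × 3.55 × 0.04441 = 44.59 N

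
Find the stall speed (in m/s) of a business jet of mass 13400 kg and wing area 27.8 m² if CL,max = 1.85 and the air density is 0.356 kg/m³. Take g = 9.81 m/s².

V_stall = 120 m/s

Stall occurs when L = W at CL,max. W = mg = 13400 × 9.81 = 1.315×10^5 N.
V_stall = √(2W/(ρ·S·CL,max)) = √(2 × 1.315×10^5 / (0.356 × 27.8 × 1.85))
V_stall = √14360 = 120 m/s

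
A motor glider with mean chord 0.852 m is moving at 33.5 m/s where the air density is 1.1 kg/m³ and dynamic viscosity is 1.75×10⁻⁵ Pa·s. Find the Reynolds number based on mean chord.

Re = ρ·v·c/μ = 1.1 × 33.5 × 0.852 / (1.75×10⁻⁵) = 1.79×10^6

Re = 1.79×10^6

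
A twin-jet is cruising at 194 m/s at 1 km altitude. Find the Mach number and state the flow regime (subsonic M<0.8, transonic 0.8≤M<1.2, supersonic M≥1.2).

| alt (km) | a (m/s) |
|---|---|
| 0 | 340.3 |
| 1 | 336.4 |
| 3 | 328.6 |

M = 0.577 (subsonic)

At 1 km, from the table: a = 336.4 m/s.
M = v/a = 194 / 336.4 = 0.577
M = 0.577 → subsonic.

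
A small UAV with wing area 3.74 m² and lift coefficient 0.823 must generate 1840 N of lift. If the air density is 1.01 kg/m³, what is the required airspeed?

L = ½ρv²S·CL ⇒ v = √(2L/(ρ·S·CL))
v = √(2 × 1840 / (1.01 × 3.74 × 0.823)) = √1184 = 34.4 m/s

v = 34.4 m/s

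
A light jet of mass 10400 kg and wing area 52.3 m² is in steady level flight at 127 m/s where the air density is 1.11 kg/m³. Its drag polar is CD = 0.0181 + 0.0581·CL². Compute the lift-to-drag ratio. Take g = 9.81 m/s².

L/D = 10.4

Weight W = mg = 10400 × 9.81 = 1.0202×10^5 N; in level flight L = W.
Dynamic pressure q = 0.5 × 1.11 × 127² = 8952 Pa.
CL = 2W/(ρv²S) = 2×1.0202×10^5/(1.11×127²×52.3) = 0.2179.
CD = 0.0181 + 0.0581 × 0.2179² = 0.02086.
L/D = CL/CD = 0.2179 / 0.02086 = 10.4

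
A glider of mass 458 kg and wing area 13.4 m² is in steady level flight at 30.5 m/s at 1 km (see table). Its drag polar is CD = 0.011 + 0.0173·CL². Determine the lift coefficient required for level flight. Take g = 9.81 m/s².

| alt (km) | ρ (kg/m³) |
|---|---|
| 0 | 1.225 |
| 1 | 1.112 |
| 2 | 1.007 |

CL = 0.648

At 1 km, from the table: ρ = 1.112 kg/m³.
In steady level flight, lift balances weight: W = mg = 458 × 9.81 = 4493 N.
Dynamic pressure q = 0.5 × 1.112 × 30.5² = 517.2 Pa.
CL = 2W/(ρv²S) = 2×4493/(1.112×30.5²×13.4) = 0.6483.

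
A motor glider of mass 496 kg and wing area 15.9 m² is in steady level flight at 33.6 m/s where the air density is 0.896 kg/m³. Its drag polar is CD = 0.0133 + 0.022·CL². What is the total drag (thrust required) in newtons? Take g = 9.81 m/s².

D = 172 N

In steady level flight, lift balances weight: W = mg = 496 × 9.81 = 4865.8 N.
Dynamic pressure q = 0.5 × 0.896 × 33.6² = 505.8 Pa.
Required CL = L/(qS) = 4865.8/(505.8·15.9) = 0.6051.
CD = 0.0133 + 0.022 × 0.6051² = 0.02135.
D = q·S·CD = 505.8 × 15.9 × 0.02135 = 171.7 N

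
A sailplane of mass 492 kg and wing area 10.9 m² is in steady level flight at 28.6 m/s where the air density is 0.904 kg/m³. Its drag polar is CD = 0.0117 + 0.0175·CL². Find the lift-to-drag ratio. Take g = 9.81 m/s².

L/D = 32.5

Level flight ⇒ L = W = m·g = 492 × 9.81 = 4826.5 N.
q = ½ρv² = ½ × 0.904 × 28.6² = 369.7 Pa.
Required CL = L/(qS) = 4826.5/(369.7·10.9) = 1.198.
CD = 0.0117 + 0.0175 × 1.198² = 0.0368.
L/D = CL/CD = 1.198 / 0.0368 = 32.5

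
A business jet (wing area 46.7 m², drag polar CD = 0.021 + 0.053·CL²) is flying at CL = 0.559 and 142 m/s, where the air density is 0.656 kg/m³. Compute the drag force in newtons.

CD = 0.021 + 0.053 × 0.559² = 0.03756
D = ½ρv²S·CD = ½ × 0.656 × 142² × 46.7 × 0.03756 = 11600 N

D = 11600 N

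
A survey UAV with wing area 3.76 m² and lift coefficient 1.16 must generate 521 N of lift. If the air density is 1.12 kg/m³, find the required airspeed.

L = ½ρv²S·CL ⇒ v = √(2L/(ρ·S·CL))
v = √(2 × 521 / (1.12 × 3.76 × 1.16)) = √213.3 = 14.6 m/s

v = 14.6 m/s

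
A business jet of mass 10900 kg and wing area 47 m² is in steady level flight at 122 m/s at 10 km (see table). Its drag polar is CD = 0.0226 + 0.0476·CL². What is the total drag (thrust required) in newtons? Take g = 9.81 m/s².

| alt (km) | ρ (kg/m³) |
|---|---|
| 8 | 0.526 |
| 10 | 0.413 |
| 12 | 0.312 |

At 10 km, from the table: ρ = 0.413 kg/m³.
Weight W = mg = 10900 × 9.81 = 1.0693×10^5 N; in level flight L = W.
Dynamic pressure q = 0.5 × 0.413 × 122² = 3074 Pa.
Required CL = L/(qS) = 1.0693×10^5/(3074·47) = 0.7402.
CD = 0.0226 + 0.0476 × 0.7402² = 0.04868.
D = q·S·CD = 3074 × 47 × 0.04868 = 7032 N

D = 7030 N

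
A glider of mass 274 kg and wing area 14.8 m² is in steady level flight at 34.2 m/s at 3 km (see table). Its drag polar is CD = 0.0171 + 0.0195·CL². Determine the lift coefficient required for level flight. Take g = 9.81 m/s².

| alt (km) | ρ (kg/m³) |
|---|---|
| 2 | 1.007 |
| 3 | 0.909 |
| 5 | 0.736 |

At 3 km, from the table: ρ = 0.909 kg/m³.
Level flight ⇒ L = W = m·g = 274 × 9.81 = 2687.9 N.
Dynamic pressure q = 0.5 × 0.909 × 34.2² = 531.6 Pa.
CL = W/(q·S) = 2687.9 / (531.6 × 14.8) = 0.3416.

CL = 0.342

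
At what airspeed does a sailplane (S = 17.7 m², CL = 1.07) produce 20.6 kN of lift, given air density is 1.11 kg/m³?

L = ½ρv²S·CL ⇒ v = √(2L/(ρ·S·CL))
v = √(2 × 20600 / (1.11 × 17.7 × 1.07)) = √1960 = 44.3 m/s

v = 44.3 m/s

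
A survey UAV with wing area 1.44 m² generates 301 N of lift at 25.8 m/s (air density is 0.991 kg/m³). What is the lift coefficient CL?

CL = 0.634

From L = ½ρv²S·CL, rearranging gives CL = 2L/(ρv²S).
CL = 2 × 301 / (0.991 × 25.8² × 1.44) = 0.634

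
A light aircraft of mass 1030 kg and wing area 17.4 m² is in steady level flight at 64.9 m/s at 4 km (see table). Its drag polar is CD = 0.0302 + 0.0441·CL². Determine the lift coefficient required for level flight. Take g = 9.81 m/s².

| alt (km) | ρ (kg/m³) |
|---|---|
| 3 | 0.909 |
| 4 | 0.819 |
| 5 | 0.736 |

At 4 km, from the table: ρ = 0.819 kg/m³.
Level flight ⇒ L = W = m·g = 1030 × 9.81 = 10104 N.
Dynamic pressure q = 0.5 × 0.819 × 64.9² = 1725 Pa.
CL = 2W/(ρv²S) = 2×10104/(0.819×64.9²×17.4) = 0.3367.

CL = 0.337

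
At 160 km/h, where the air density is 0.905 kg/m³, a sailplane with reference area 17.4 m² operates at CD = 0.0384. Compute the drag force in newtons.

D = 597 N

Convert speed: v = 160 km/h ÷ 3.6 = 44.44 m/s.
Dynamic pressure q = ½ρv² = ½ × 0.905 × 44.44² = 893.8 Pa.
D = q·S·CD = 893.8 × 17.4 × 0.0384 = 597 N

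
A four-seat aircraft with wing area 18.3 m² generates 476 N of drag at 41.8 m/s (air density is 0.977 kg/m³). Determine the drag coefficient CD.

From D = ½ρv²S·CD, rearranging gives CD = 2D/(ρv²S).
CD = 2 × 476 / (0.977 × 41.8² × 18.3) = 0.0305

CD = 0.0305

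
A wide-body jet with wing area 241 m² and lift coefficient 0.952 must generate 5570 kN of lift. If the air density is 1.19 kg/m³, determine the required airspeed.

L = ½ρv²S·CL ⇒ v = √(2L/(ρ·S·CL))
v = √(2 × 5.57×10^6 / (1.19 × 241 × 0.952)) = √40800 = 202 m/s

v = 202 m/s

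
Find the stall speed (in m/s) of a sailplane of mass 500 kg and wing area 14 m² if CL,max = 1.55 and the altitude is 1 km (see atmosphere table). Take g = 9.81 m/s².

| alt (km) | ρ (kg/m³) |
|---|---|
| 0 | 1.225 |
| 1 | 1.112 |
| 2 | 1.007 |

V_stall = 20.2 m/s

At 1 km, from the table: ρ = 1.112 kg/m³.
At stall, lift equals weight: L = W = m·g = 500 × 9.81 = 4905 N.
From L = ½ρV²S·CL,max = W: V_stall = √(2W/(ρSCL,max)) = √(2·4905/(1.112·14·1.55))
V_stall = √406.5 = 20.2 m/s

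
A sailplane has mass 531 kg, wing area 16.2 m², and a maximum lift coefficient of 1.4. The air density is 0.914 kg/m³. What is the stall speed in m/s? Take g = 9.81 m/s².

V_stall = 22.4 m/s

Stall occurs when L = W at CL,max. W = mg = 531 × 9.81 = 5209 N.
V_stall = √(2W/(ρ·S·CL,max)) = √(2 × 5209 / (0.914 × 16.2 × 1.4))
V_stall = √502.6 = 22.4 m/s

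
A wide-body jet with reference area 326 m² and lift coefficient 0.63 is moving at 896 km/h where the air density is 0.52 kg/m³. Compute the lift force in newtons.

L = 3.31×10^6 N

Convert speed: v = 896 km/h ÷ 3.6 = 248.9 m/s.
L = ½ρv²S·CL = ½ × 0.52 × 248.9² × 326 × 0.63 = 3.31×10^6 N ≈ 3310 kN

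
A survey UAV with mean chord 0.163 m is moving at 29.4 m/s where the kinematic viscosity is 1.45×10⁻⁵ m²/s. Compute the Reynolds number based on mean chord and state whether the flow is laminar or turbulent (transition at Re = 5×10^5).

Re = v·c/ν = 29.4 × 0.163 / (1.45×10⁻⁵) = 3.3×10^5
Since 3.3×10^5 < 5×10^5, the flow is laminar.

Re = 3.3×10^5 (laminar)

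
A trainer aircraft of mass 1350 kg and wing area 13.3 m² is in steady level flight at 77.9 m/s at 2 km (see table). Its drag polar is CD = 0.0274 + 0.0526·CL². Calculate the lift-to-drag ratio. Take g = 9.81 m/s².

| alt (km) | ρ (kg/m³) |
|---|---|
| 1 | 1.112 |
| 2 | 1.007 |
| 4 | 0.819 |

L/D = 9.88

At 2 km, from the table: ρ = 1.007 kg/m³.
In steady level flight, lift balances weight: W = mg = 1350 × 9.81 = 13244 N.
q = ½ρv² = ½ × 1.007 × 77.9² = 3055 Pa.
CL = 2W/(ρv²S) = 2×13244/(1.007×77.9²×13.3) = 0.3259.
CD = 0.0274 + 0.0526 × 0.3259² = 0.03299.
L/D = CL/CD = 0.3259 / 0.03299 = 9.88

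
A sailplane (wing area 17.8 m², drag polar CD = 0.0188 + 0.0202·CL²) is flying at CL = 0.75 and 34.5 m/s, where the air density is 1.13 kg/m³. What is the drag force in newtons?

D = 361 N

CD = 0.0188 + 0.0202 × 0.75² = 0.03016
D = ½ρv²S·CD = ½ × 1.13 × 34.5² × 17.8 × 0.03016 = 361 N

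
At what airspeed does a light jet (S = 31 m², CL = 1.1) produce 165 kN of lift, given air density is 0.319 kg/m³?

L = ½ρv²S·CL ⇒ v = √(2L/(ρ·S·CL))
v = √(2 × 1.65×10^5 / (0.319 × 31 × 1.1)) = √30340 = 174 m/s

v = 174 m/s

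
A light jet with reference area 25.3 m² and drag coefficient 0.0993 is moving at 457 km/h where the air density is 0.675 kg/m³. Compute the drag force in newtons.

Convert speed: v = 457 km/h ÷ 3.6 = 126.9 m/s.
D = ½ρv²S·CD = ½ × 0.675 × 126.9² × 25.3 × 0.0993 = 13700 N ≈ 13.7 kN

D = 13700 N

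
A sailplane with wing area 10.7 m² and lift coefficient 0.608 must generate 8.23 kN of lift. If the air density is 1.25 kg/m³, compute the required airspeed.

L = ½ρv²S·CL ⇒ v = √(2L/(ρ·S·CL))
v = √(2 × 8230 / (1.25 × 10.7 × 0.608)) = √2024 = 45 m/s

v = 45 m/s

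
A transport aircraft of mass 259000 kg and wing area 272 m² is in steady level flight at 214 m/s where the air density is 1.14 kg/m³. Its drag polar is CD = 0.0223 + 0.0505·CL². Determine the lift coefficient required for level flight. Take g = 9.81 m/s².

Level flight ⇒ L = W = m·g = 259000 × 9.81 = 2.5408×10^6 N.
Dynamic pressure q = 0.5 × 1.14 × 214² = 26100 Pa.
CL = W/(q·S) = 2.5408×10^6 / (26100 × 272) = 0.3578.

CL = 0.358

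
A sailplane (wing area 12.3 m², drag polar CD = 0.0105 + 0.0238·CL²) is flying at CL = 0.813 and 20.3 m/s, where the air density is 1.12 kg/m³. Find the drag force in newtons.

D = 74.5 N

CD = 0.0105 + 0.0238 × 0.813² = 0.02623
D = ½ρv²S·CD = ½ × 1.12 × 20.3² × 12.3 × 0.02623 = 74.5 N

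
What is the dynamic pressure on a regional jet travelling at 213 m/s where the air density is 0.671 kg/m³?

q = 15200 Pa

q = ½ρv² = ½ × 0.671 × 213² = 15200 Pa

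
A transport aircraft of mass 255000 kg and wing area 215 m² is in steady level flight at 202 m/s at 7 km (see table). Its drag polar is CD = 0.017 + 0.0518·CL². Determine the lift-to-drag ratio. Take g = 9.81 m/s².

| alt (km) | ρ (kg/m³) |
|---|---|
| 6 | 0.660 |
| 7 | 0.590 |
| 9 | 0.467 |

At 7 km, from the table: ρ = 0.590 kg/m³.
Level flight ⇒ L = W = m·g = 255000 × 9.81 = 2.5016×10^6 N.
Dynamic pressure q = 0.5 × 0.59 × 202² = 12040 Pa.
Required CL = L/(qS) = 2.5016×10^6/(12040·215) = 0.9666.
CD = 0.017 + 0.0518 × 0.9666² = 0.0654.
L/D = CL/CD = 0.9666 / 0.0654 = 14.8

L/D = 14.8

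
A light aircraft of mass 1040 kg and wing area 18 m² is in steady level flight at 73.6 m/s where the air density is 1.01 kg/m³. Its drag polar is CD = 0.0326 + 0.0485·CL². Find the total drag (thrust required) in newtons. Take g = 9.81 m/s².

D = 1710 N

In steady level flight, lift balances weight: W = mg = 1040 × 9.81 = 10202 N.
Dynamic pressure q = 0.5 × 1.01 × 73.6² = 2736 Pa.
Required CL = L/(qS) = 10202/(2736·18) = 0.2072.
CD = 0.0326 + 0.0485 × 0.2072² = 0.03468.
D = q·S·CD = 2736 × 18 × 0.03468 = 1708 N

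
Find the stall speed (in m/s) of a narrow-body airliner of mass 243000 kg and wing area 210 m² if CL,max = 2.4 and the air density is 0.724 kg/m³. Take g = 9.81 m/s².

Stall occurs when L = W at CL,max. W = mg = 243000 × 9.81 = 2.384×10^6 N.
From L = ½ρV²S·CL,max = W: V_stall = √(2W/(ρSCL,max)) = √(2·2.384×10^6/(0.724·210·2.4))
V_stall = √13070 = 114 m/s

V_stall = 114 m/s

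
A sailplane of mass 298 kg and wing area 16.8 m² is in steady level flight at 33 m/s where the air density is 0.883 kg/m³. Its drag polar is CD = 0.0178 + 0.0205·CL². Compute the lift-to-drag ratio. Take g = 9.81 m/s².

L/D = 17.7

Level flight ⇒ L = W = m·g = 298 × 9.81 = 2923.4 N.
Dynamic pressure q = 0.5 × 0.883 × 33² = 480.8 Pa.
CL = W/(q·S) = 2923.4 / (480.8 × 16.8) = 0.3619.
CD = 0.0178 + 0.0205 × 0.3619² = 0.02049.
L/D = CL/CD = 0.3619 / 0.02049 = 17.7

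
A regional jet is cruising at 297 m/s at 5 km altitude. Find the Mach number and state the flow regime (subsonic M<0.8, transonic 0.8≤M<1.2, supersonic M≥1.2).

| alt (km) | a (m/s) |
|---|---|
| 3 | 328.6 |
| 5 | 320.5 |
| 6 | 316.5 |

At 5 km, from the table: a = 320.5 m/s.
M = v/a = 297 / 320.5 = 0.927
M = 0.927 → transonic.

M = 0.927 (transonic)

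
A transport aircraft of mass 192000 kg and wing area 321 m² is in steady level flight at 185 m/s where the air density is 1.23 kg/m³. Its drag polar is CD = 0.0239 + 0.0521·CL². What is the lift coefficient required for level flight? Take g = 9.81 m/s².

CL = 0.279

Level flight ⇒ L = W = m·g = 192000 × 9.81 = 1.8835×10^6 N.
q = ½ρv² = ½ × 1.23 × 185² = 21050 Pa.
CL = 2W/(ρv²S) = 2×1.8835×10^6/(1.23×185²×321) = 0.2788.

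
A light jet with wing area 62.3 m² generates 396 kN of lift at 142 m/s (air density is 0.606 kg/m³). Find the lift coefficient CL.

CL = 1.04

From L = ½ρv²S·CL, rearranging gives CL = 2L/(ρv²S).
CL = 2 × 3.96×10^5 / (0.606 × 142² × 62.3) = 1.04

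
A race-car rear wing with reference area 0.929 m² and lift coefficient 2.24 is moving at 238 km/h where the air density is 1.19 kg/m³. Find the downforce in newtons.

L = 5410 N

Convert speed: v = 238 km/h ÷ 3.6 = 66.11 m/s.
Dynamic pressure q = ½ρv² = ½ × 1.19 × 66.11² = 2601 Pa.
L = q·S·CL = 2601 × 0.929 × 2.24 = 5410 N ≈ 5.41 kN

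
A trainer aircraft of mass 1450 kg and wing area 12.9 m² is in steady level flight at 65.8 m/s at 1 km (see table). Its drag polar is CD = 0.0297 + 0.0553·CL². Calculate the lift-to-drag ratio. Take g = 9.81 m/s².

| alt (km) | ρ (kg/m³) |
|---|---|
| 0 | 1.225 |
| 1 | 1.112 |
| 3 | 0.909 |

At 1 km, from the table: ρ = 1.112 kg/m³.
In steady level flight, lift balances weight: W = mg = 1450 × 9.81 = 14224 N.
Dynamic pressure q = 0.5 × 1.112 × 65.8² = 2407 Pa.
CL = 2W/(ρv²S) = 2×14224/(1.112×65.8²×12.9) = 0.4581.
CD = 0.0297 + 0.0553 × 0.4581² = 0.0413.
L/D = CL/CD = 0.4581 / 0.0413 = 11.1

L/D = 11.1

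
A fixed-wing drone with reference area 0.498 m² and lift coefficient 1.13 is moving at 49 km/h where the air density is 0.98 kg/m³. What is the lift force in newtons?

L = 51.1 N

Convert speed: v = 49 km/h ÷ 3.6 = 13.61 m/s.
L = ½ρv²S·CL = ½ × 0.98 × 13.61² × 0.498 × 1.13 = 51.1 N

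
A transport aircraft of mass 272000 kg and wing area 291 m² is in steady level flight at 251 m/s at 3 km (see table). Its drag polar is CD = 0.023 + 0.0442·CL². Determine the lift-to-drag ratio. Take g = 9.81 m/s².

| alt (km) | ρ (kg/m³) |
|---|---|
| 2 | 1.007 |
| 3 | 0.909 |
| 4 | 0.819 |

At 3 km, from the table: ρ = 0.909 kg/m³.
Weight W = mg = 272000 × 9.81 = 2.6683×10^6 N; in level flight L = W.
q = ½ρv² = ½ × 0.909 × 251² = 28630 Pa.
Required CL = L/(qS) = 2.6683×10^6/(28630·291) = 0.3202.
CD = 0.023 + 0.0442 × 0.3202² = 0.02753.
L/D = CL/CD = 0.3202 / 0.02753 = 11.6

L/D = 11.6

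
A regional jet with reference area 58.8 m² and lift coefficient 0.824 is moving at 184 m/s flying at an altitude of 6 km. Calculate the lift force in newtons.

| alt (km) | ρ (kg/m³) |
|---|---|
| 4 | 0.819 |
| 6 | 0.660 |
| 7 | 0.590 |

At 6 km, from the table: ρ = 0.660 kg/m³.
L = ½ρv²S·CL = ½ × 0.66 × 184² × 58.8 × 0.824 = 5.41×10^5 N ≈ 541 kN

L = 5.41×10^5 N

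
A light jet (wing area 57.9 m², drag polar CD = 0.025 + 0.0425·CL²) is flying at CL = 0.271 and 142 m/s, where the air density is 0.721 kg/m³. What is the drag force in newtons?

D = 11800 N

CD = 0.025 + 0.0425 × 0.271² = 0.02812
D = ½ρv²S·CD = ½ × 0.721 × 142² × 57.9 × 0.02812 = 11800 N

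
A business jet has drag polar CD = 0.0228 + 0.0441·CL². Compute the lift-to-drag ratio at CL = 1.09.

L/D = 14.5

CD = 0.0228 + 0.0441 × 1.09² = 0.0752
L/D = CL/CD = 1.09 / 0.0752 = 14.5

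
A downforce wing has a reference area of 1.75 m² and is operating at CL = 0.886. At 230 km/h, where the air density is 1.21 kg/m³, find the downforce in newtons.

Convert speed: v = 230 km/h ÷ 3.6 = 63.89 m/s.
Dynamic pressure q = ½ρv² = ½ × 1.21 × 63.89² = 2469 Pa.
L = q·S·CL = 2469 × 1.75 × 0.886 = 3830 N

L = 3830 N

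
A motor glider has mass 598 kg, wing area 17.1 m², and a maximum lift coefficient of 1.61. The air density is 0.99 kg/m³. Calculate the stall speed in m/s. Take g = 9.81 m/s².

At stall, lift equals weight: L = W = m·g = 598 × 9.81 = 5866 N.
From L = ½ρV²S·CL,max = W: V_stall = √(2W/(ρSCL,max)) = √(2·5866/(0.99·17.1·1.61))
V_stall = √430.5 = 20.7 m/s

V_stall = 20.7 m/s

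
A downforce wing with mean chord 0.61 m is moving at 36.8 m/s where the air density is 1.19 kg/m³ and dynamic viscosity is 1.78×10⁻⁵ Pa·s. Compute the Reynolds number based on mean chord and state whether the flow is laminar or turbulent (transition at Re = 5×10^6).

Re = ρ·v·c/μ = 1.19 × 36.8 × 0.61 / (1.78×10⁻⁵) = 1.5×10^6
Since 1.5×10^6 < 5×10^6, the flow is laminar.

Re = 1.5×10^6 (laminar)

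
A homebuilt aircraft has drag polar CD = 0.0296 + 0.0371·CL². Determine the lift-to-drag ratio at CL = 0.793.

CD = 0.0296 + 0.0371 × 0.793² = 0.05293
L/D = CL/CD = 0.793 / 0.05293 = 15

L/D = 15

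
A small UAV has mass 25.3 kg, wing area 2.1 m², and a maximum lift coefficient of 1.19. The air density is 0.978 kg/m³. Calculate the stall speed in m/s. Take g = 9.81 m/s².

V_stall = 14.3 m/s

Weight W = mg = 25.3 × 9.81 = 248.2 N.
From L = ½ρV²S·CL,max = W: V_stall = √(2W/(ρSCL,max)) = √(2·248.2/(0.978·2.1·1.19))
V_stall = √203.1 = 14.3 m/s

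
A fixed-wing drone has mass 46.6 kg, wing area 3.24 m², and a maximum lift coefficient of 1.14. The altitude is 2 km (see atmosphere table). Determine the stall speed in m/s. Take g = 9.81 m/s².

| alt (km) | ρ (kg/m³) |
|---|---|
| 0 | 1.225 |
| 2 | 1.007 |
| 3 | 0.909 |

V_stall = 15.7 m/s

At 2 km, from the table: ρ = 1.007 kg/m³.
At stall, lift equals weight: L = W = m·g = 46.6 × 9.81 = 457.1 N.
From L = ½ρV²S·CL,max = W: V_stall = √(2W/(ρSCL,max)) = √(2·457.1/(1.007·3.24·1.14))
V_stall = √245.8 = 15.7 m/s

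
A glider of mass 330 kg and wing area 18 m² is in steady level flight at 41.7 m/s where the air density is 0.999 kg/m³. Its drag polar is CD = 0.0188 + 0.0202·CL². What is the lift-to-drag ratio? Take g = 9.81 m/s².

Level flight ⇒ L = W = m·g = 330 × 9.81 = 3237.3 N.
Dynamic pressure q = 0.5 × 0.999 × 41.7² = 868.6 Pa.
CL = W/(q·S) = 3237.3 / (868.6 × 18) = 0.2071.
CD = 0.0188 + 0.0202 × 0.2071² = 0.01967.
L/D = CL/CD = 0.2071 / 0.01967 = 10.5

L/D = 10.5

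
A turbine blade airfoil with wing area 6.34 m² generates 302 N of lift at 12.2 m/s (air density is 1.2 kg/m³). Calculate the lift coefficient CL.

CL = 0.533

From L = ½ρv²S·CL, rearranging gives CL = 2L/(ρv²S).
CL = 2 × 302 / (1.2 × 12.2² × 6.34) = 0.533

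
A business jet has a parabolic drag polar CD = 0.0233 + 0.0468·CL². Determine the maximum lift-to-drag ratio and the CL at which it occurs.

For CD = CD0 + K·CL², (L/D)max occurs at CL* = √(CD0/K) and equals 1/(2√(K·CD0)).
(L/D)max = 1/(2√(0.0468 × 0.0233)) = 1/(2 × 0.03302) = 15.1
CL* = √(0.0233/0.0468) = 0.706

(L/D)max = 15.1, at CL = 0.706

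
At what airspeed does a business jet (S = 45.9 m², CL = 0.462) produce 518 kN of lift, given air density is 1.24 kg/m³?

L = ½ρv²S·CL ⇒ v = √(2L/(ρ·S·CL))
v = √(2 × 5.18×10^5 / (1.24 × 45.9 × 0.462)) = √39400 = 198 m/s

v = 198 m/s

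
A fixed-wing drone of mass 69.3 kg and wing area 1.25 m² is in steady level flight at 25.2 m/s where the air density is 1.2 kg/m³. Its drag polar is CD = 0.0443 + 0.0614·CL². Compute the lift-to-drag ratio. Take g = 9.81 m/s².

L/D = 8.43

Weight W = mg = 69.3 × 9.81 = 679.83 N; in level flight L = W.
Dynamic pressure q = 0.5 × 1.2 × 25.2² = 381 Pa.
CL = W/(q·S) = 679.83 / (381 × 1.25) = 1.427.
CD = 0.0443 + 0.0614 × 1.427² = 0.1694.
L/D = CL/CD = 1.427 / 0.1694 = 8.43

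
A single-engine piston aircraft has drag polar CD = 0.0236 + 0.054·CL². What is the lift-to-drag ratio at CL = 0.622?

CD = 0.0236 + 0.054 × 0.622² = 0.04449
L/D = CL/CD = 0.622 / 0.04449 = 14

L/D = 14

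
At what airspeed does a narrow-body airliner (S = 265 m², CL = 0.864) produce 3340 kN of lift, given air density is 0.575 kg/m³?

v = 225 m/s

L = ½ρv²S·CL ⇒ v = √(2L/(ρ·S·CL))
v = √(2 × 3.34×10^6 / (0.575 × 265 × 0.864)) = √50740 = 225 m/s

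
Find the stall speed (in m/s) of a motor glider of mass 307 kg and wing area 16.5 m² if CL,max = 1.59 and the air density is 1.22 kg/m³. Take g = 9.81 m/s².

V_stall = 13.7 m/s

Weight W = mg = 307 × 9.81 = 3012 N.
V_stall = √(2W/(ρ·S·CL,max)) = √(2 × 3012 / (1.22 × 16.5 × 1.59))
V_stall = √188.2 = 13.7 m/s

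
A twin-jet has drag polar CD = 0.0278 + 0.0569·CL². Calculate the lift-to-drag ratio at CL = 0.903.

L/D = 12.2

CD = 0.0278 + 0.0569 × 0.903² = 0.0742
L/D = CL/CD = 0.903 / 0.0742 = 12.2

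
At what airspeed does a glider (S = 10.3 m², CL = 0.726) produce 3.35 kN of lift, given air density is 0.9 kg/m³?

L = ½ρv²S·CL ⇒ v = √(2L/(ρ·S·CL))
v = √(2 × 3350 / (0.9 × 10.3 × 0.726)) = √995.5 = 31.6 m/s

v = 31.6 m/s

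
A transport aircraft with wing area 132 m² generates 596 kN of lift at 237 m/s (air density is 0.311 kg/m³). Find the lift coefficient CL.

From L = ½ρv²S·CL, rearranging gives CL = 2L/(ρv²S).
CL = 2 × 5.96×10^5 / (0.311 × 237² × 132) = 0.517

CL = 0.517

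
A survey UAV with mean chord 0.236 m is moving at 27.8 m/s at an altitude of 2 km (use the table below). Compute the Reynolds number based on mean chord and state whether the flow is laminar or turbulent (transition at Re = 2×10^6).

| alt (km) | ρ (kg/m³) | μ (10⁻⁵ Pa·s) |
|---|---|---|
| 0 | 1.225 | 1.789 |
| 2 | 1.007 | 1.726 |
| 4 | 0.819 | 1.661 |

At 2 km, from the table: ρ = 1.007 kg/m³, μ = 1.726×10⁻⁵ Pa·s.
Re = ρ·v·c/μ = 1.007 × 27.8 × 0.236 / (1.726×10⁻⁵) = 3.83×10^5
Since 3.83×10^5 < 2×10^6, the flow is laminar.

Re = 3.83×10^5 (laminar)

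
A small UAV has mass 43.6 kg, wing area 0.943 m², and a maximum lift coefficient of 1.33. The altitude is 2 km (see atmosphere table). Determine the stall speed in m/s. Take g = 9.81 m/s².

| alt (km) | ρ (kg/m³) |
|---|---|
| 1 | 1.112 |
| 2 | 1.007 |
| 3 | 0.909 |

V_stall = 26 m/s

At 2 km, from the table: ρ = 1.007 kg/m³.
Weight W = mg = 43.6 × 9.81 = 427.7 N.
V_stall = √(2W/(ρ·S·CL,max)) = √(2 × 427.7 / (1.007 × 0.943 × 1.33))
V_stall = √677.3 = 26 m/s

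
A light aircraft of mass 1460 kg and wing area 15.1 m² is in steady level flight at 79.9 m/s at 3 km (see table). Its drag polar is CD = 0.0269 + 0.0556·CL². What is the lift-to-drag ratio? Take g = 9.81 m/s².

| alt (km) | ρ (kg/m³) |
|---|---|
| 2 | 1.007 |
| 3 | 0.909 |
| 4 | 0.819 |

At 3 km, from the table: ρ = 0.909 kg/m³.
In steady level flight, lift balances weight: W = mg = 1460 × 9.81 = 14323 N.
Dynamic pressure q = 0.5 × 0.909 × 79.9² = 2902 Pa.
Required CL = L/(qS) = 14323/(2902·15.1) = 0.3269.
CD = 0.0269 + 0.0556 × 0.3269² = 0.03284.
L/D = CL/CD = 0.3269 / 0.03284 = 9.95

L/D = 9.95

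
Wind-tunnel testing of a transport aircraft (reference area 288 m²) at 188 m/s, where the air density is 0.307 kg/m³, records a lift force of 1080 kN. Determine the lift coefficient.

CL = 0.691

From L = ½ρv²S·CL, rearranging gives CL = 2L/(ρv²S).
CL = 2 × 1.08×10^6 / (0.307 × 188² × 288) = 0.691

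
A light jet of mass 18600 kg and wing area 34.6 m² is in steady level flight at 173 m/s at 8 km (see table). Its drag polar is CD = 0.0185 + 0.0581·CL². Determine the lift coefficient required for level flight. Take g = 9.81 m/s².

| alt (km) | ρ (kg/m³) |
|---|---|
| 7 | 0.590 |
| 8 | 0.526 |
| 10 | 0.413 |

At 8 km, from the table: ρ = 0.526 kg/m³.
Weight W = mg = 18600 × 9.81 = 1.8247×10^5 N; in level flight L = W.
q = ½ρv² = ½ × 0.526 × 173² = 7871 Pa.
Required CL = L/(qS) = 1.8247×10^5/(7871·34.6) = 0.67.

CL = 0.67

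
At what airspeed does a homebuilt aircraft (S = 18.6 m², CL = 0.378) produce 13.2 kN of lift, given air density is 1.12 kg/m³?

v = 57.9 m/s

L = ½ρv²S·CL ⇒ v = √(2L/(ρ·S·CL))
v = √(2 × 13200 / (1.12 × 18.6 × 0.378)) = √3353 = 57.9 m/s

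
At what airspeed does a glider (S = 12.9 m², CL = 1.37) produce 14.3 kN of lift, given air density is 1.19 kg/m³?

v = 36.9 m/s

L = ½ρv²S·CL ⇒ v = √(2L/(ρ·S·CL))
v = √(2 × 14300 / (1.19 × 12.9 × 1.37)) = √1360 = 36.9 m/s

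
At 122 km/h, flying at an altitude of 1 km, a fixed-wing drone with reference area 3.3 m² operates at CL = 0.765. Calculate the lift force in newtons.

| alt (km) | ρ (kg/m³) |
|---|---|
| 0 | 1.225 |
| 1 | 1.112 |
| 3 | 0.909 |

L = 1610 N

At 1 km, from the table: ρ = 1.112 kg/m³.
Convert speed: v = 122 km/h ÷ 3.6 = 33.89 m/s.
Dynamic pressure q = ½ρv² = ½ × 1.112 × 33.89² = 638.5 Pa.
L = q·S·CL = 638.5 × 3.3 × 0.765 = 1610 N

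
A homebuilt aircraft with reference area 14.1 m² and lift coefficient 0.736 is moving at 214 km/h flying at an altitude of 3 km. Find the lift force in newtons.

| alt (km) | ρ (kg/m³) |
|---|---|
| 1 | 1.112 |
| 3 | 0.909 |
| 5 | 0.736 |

At 3 km, from the table: ρ = 0.909 kg/m³.
Convert speed: v = 214 km/h ÷ 3.6 = 59.44 m/s.
Dynamic pressure q = ½ρv² = ½ × 0.909 × 59.44² = 1606 Pa.
L = q·S·CL = 1606 × 14.1 × 0.736 = 16700 N ≈ 16.7 kN

L = 16700 N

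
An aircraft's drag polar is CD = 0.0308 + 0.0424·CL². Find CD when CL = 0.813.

CD = 0.0308 + 0.0424 × 0.813² = 0.0308 + 0.02803 = 0.0588

CD = 0.0588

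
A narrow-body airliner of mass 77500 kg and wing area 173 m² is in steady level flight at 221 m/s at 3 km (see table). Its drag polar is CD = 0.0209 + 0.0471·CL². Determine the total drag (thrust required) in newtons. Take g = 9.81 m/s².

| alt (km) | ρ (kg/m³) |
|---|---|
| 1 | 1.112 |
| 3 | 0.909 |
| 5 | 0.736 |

At 3 km, from the table: ρ = 0.909 kg/m³.
In steady level flight, lift balances weight: W = mg = 77500 × 9.81 = 7.6028×10^5 N.
q = ½ρv² = ½ × 0.909 × 221² = 22200 Pa.
Required CL = L/(qS) = 7.6028×10^5/(22200·173) = 0.198.
CD = 0.0209 + 0.0471 × 0.198² = 0.02275.
D = q·S·CD = 22200 × 173 × 0.02275 = 87350 N

D = 87400 N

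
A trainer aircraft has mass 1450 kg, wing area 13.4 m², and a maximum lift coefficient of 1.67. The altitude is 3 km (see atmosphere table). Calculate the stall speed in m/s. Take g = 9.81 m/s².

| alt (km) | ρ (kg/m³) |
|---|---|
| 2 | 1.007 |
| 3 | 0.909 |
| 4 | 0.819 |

At 3 km, from the table: ρ = 0.909 kg/m³.
At stall, lift equals weight: L = W = m·g = 1450 × 9.81 = 14220 N.
V_stall = √(2W/(ρ·S·CL,max)) = √(2 × 14220 / (0.909 × 13.4 × 1.67))
V_stall = √1399 = 37.4 m/s

V_stall = 37.4 m/s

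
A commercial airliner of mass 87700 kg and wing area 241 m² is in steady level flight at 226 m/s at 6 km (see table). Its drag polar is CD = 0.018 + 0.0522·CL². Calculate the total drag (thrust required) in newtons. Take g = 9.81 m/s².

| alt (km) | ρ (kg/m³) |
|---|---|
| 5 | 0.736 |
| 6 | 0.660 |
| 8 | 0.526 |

At 6 km, from the table: ρ = 0.660 kg/m³.
Weight W = mg = 87700 × 9.81 = 8.6034×10^5 N; in level flight L = W.
Dynamic pressure q = 0.5 × 0.66 × 226² = 16860 Pa.
Required CL = L/(qS) = 8.6034×10^5/(16860·241) = 0.2118.
CD = 0.018 + 0.0522 × 0.2118² = 0.02034.
D = q·S·CD = 16860 × 241 × 0.02034 = 82630 N

D = 82600 N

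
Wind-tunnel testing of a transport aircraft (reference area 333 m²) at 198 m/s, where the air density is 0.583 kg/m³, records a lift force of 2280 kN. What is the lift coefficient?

CL = 0.599

From L = ½ρv²S·CL, rearranging gives CL = 2L/(ρv²S).
CL = 2 × 2.28×10^6 / (0.583 × 198² × 333) = 0.599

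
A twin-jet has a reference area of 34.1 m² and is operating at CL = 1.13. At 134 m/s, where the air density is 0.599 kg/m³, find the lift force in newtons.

Dynamic pressure q = ½ρv² = ½ × 0.599 × 134² = 5378 Pa.
L = q·S·CL = 5378 × 34.1 × 1.13 = 2.07×10^5 N ≈ 207 kN

L = 2.07×10^5 N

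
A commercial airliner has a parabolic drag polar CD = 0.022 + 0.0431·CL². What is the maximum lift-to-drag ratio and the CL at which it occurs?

For CD = CD0 + K·CL², (L/D)max occurs at CL* = √(CD0/K) and equals 1/(2√(K·CD0)).
(L/D)max = 1/(2√(0.0431 × 0.022)) = 1/(2 × 0.03079) = 16.2
CL* = √(0.022/0.0431) = 0.714

(L/D)max = 16.2, at CL = 0.714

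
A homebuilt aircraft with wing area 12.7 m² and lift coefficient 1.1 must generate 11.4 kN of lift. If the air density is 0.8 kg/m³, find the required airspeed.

v = 45.2 m/s

L = ½ρv²S·CL ⇒ v = √(2L/(ρ·S·CL))
v = √(2 × 11400 / (0.8 × 12.7 × 1.1)) = √2040 = 45.2 m/s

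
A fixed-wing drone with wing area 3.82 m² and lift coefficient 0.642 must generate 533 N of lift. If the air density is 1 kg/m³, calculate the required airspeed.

v = 20.8 m/s

L = ½ρv²S·CL ⇒ v = √(2L/(ρ·S·CL))
v = √(2 × 533 / (1 × 3.82 × 0.642)) = √434.7 = 20.8 m/s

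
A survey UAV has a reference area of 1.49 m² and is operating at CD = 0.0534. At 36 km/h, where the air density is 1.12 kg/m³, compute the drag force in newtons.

D = 4.46 N

Convert speed: v = 36 km/h ÷ 3.6 = 10 m/s.
D = ½ρv²S·CD = ½ × 1.12 × 10² × 1.49 × 0.0534 = 4.46 N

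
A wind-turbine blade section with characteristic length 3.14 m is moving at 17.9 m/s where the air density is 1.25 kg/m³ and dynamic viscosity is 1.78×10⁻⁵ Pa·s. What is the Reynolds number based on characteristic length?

Re = ρ·v·c/μ = 1.25 × 17.9 × 3.14 / (1.78×10⁻⁵) = 3.95×10^6

Re = 3.95×10^6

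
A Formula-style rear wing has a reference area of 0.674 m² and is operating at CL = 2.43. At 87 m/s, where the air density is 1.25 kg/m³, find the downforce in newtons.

L = 7750 N

L = ½ρv²S·CL = ½ × 1.25 × 87² × 0.674 × 2.43 = 7750 N ≈ 7.75 kN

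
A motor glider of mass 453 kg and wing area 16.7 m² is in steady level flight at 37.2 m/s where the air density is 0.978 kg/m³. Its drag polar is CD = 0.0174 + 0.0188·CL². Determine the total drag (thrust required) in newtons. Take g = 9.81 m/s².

Level flight ⇒ L = W = m·g = 453 × 9.81 = 4443.9 N.
Dynamic pressure q = 0.5 × 0.978 × 37.2² = 676.7 Pa.
CL = 2W/(ρv²S) = 2×4443.9/(0.978×37.2²×16.7) = 0.3932.
CD = 0.0174 + 0.0188 × 0.3932² = 0.02031.
D = q·S·CD = 676.7 × 16.7 × 0.02031 = 229.5 N

D = 229 N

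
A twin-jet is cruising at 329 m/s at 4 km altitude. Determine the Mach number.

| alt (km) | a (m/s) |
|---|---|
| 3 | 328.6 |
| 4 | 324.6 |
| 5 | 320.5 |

At 4 km, from the table: a = 324.6 m/s.
M = v/a = 329 / 324.6 = 1.01

M = 1.01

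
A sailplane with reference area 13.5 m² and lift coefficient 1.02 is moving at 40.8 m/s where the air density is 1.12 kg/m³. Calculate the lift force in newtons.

L = 12800 N

Dynamic pressure q = ½ρv² = ½ × 1.12 × 40.8² = 932.2 Pa.
L = q·S·CL = 932.2 × 13.5 × 1.02 = 12800 N ≈ 12.8 kN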